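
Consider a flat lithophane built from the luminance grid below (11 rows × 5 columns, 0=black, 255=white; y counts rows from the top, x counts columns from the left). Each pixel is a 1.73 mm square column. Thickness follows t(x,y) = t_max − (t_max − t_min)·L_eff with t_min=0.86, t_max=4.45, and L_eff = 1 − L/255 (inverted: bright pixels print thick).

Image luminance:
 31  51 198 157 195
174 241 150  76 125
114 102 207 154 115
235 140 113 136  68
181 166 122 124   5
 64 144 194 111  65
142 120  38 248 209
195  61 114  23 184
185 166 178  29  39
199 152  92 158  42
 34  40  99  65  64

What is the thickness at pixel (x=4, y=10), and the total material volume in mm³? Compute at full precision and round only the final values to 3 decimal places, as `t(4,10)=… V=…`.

t(4,10)=1.761 V=429.517

span = t_max - t_min = 4.45 - 0.86 = 3.590
L(4,10) = 64, L_eff = 1 - 64/255 = 0.749020 (inverted)
t(4,10) = 4.45 - 3.590·0.749020 = 1.761
Σt over all 11·5 pixels = 143.512
V = pitch²·Σt = 1.73²·143.512 = 429.517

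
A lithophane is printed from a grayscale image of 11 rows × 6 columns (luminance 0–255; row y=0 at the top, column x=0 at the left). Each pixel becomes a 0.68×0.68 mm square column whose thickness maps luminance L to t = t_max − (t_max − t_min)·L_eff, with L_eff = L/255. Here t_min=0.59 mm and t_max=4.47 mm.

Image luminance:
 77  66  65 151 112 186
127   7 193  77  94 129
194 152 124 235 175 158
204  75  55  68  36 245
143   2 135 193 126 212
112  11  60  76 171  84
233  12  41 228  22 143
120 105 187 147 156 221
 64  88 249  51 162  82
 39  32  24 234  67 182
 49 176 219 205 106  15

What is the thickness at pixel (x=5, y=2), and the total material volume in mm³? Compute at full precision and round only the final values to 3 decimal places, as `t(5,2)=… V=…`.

t(5,2)=2.066 V=80.209

span = t_max - t_min = 4.47 - 0.59 = 3.880
L(5,2) = 158, L_eff = 158/255 = 0.619608
t(5,2) = 4.47 - 3.880·0.619608 = 2.066
Σt over all 11·6 pixels = 737213/4250 ≈ 173.4618824
V = pitch²·Σt = 0.68²·737213/4250 = 80.209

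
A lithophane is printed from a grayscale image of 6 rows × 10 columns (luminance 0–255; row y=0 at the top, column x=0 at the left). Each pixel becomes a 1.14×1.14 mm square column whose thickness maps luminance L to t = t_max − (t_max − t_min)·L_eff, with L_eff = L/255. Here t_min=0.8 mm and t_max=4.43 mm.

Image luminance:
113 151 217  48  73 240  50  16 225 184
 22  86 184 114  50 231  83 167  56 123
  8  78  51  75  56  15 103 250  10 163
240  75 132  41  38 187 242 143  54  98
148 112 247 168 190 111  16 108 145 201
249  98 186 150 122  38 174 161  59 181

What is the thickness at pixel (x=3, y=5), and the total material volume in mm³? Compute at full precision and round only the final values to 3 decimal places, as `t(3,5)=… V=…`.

t(3,5)=2.295 V=209.346

span = t_max - t_min = 4.43 - 0.8 = 3.630
L(3,5) = 150, L_eff = 150/255 = 0.588235
t(3,5) = 4.43 - 3.630·0.588235 = 2.295
Σt over all 6·10 pixels = 342306/2125 ≈ 161.0851765
V = pitch²·Σt = 1.14²·342306/2125 = 209.346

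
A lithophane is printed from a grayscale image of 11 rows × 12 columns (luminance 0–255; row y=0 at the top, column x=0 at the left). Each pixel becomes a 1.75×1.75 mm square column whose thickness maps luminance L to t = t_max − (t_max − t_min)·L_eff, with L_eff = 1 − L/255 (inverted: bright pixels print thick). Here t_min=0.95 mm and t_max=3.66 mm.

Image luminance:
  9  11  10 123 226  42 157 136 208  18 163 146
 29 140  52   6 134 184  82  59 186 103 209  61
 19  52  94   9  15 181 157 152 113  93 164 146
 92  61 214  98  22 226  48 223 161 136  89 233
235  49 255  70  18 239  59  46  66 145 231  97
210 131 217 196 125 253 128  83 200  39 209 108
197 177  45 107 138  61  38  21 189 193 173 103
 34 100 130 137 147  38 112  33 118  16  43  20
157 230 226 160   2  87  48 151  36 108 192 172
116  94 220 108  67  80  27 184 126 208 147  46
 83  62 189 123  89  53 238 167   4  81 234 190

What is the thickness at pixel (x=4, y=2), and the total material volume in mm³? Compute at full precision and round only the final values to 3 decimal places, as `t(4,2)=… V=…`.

t(4,2)=1.109 V=890.983

span = t_max - t_min = 3.66 - 0.95 = 2.710
L(4,2) = 15, L_eff = 1 - 15/255 = 0.941176 (inverted)
t(4,2) = 3.66 - 2.710·0.941176 = 1.109
Σt over all 11·12 pixels = 618233/2125 ≈ 290.9331765
V = pitch²·Σt = 1.75²·618233/2125 = 890.983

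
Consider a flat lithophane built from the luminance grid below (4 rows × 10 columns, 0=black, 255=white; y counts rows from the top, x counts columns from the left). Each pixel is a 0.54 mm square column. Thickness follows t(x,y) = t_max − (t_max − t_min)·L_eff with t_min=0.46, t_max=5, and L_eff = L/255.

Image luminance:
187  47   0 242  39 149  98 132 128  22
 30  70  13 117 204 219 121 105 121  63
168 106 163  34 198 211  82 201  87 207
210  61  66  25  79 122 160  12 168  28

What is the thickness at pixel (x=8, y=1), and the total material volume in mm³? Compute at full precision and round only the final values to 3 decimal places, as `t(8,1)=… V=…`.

t(8,1)=2.846 V=34.984

span = t_max - t_min = 5 - 0.46 = 4.540
L(8,1) = 121, L_eff = 121/255 = 0.474510
t(8,1) = 5 - 4.540·0.474510 = 2.846
Σt over all 4·10 pixels = 305927/2550 ≈ 119.9713725
V = pitch²·Σt = 0.54²·305927/2550 = 34.984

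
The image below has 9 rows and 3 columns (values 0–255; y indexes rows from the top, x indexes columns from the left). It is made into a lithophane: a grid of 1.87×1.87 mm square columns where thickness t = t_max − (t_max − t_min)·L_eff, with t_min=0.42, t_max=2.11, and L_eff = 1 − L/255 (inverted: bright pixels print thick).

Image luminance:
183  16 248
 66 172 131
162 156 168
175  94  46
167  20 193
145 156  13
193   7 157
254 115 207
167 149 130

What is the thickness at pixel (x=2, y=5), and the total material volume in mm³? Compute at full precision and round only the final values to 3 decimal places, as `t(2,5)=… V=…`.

t(2,5)=0.506 V=125.173

span = t_max - t_min = 2.11 - 0.42 = 1.690
L(2,5) = 13, L_eff = 1 - 13/255 = 0.949020 (inverted)
t(2,5) = 2.11 - 1.690·0.949020 = 0.506
Σt over all 9·3 pixels = 15213/425 ≈ 35.7952941
V = pitch²·Σt = 1.87²·15213/425 = 125.173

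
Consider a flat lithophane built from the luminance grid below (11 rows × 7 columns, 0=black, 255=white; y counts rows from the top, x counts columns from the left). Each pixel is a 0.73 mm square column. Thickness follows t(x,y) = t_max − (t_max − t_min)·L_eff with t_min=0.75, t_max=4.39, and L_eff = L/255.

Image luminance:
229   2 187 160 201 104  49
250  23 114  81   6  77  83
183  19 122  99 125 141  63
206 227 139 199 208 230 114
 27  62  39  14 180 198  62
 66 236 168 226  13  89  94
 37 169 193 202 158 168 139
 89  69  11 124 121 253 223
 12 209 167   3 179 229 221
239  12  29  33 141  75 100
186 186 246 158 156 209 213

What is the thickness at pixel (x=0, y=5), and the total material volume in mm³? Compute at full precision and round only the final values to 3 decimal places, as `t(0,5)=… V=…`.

t(0,5)=3.448 V=103.504

span = t_max - t_min = 4.39 - 0.75 = 3.640
L(0,5) = 66, L_eff = 66/255 = 0.258824
t(0,5) = 4.39 - 3.640·0.258824 = 3.448
Σt over all 11·7 pixels = 1650943/8500 ≈ 194.2285882
V = pitch²·Σt = 0.73²·1650943/8500 = 103.504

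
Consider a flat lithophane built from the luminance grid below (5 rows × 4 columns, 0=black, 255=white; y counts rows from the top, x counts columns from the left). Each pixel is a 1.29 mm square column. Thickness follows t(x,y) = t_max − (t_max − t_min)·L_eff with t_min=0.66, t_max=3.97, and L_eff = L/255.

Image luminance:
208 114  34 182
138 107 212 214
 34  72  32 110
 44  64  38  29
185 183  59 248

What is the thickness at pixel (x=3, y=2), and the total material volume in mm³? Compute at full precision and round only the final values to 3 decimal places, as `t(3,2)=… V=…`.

span = t_max - t_min = 3.97 - 0.66 = 3.310
L(3,2) = 110, L_eff = 110/255 = 0.431373
t(3,2) = 3.97 - 3.310·0.431373 = 2.542
Σt over all 5·4 pixels = 420361/8500 ≈ 49.4542353
V = pitch²·Σt = 1.29²·420361/8500 = 82.297

t(3,2)=2.542 V=82.297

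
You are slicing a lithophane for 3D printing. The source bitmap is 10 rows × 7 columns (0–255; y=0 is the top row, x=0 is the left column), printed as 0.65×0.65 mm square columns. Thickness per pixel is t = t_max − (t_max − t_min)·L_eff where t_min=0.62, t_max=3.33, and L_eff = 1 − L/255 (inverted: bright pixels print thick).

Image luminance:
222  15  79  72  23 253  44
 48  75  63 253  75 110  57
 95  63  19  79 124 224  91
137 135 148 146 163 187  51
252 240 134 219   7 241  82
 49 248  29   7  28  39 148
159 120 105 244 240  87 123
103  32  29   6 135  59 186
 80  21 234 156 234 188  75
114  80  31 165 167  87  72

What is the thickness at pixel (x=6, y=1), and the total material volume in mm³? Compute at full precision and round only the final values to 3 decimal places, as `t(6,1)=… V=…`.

t(6,1)=1.226 V=54.733

span = t_max - t_min = 3.33 - 0.62 = 2.710
L(6,1) = 57, L_eff = 1 - 57/255 = 0.776471 (inverted)
t(6,1) = 3.33 - 2.710·0.776471 = 1.226
Σt over all 10·7 pixels = 550571/4250 ≈ 129.5461176
V = pitch²·Σt = 0.65²·550571/4250 = 54.733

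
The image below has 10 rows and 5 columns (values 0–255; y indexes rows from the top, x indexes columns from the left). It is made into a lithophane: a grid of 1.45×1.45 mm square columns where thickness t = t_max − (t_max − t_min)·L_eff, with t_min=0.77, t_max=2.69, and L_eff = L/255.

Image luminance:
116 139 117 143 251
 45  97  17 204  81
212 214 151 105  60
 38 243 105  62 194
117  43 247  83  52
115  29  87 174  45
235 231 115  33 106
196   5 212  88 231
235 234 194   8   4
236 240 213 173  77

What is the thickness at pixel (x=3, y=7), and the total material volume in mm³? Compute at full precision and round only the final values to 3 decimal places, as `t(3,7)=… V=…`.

t(3,7)=2.027 V=177.481

span = t_max - t_min = 2.69 - 0.77 = 1.920
L(3,7) = 88, L_eff = 88/255 = 0.345098
t(3,7) = 2.69 - 1.920·0.345098 = 2.027
Σt over all 10·5 pixels = 358761/4250 ≈ 84.4143529
V = pitch²·Σt = 1.45²·358761/4250 = 177.481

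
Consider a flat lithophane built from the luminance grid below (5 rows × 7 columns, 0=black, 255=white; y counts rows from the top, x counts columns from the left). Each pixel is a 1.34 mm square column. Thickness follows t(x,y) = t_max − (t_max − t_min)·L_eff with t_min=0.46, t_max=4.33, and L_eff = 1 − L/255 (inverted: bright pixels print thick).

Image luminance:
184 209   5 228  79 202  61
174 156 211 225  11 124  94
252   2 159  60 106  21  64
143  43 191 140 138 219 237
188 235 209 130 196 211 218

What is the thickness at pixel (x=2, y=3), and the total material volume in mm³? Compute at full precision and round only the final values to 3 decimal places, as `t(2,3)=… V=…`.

span = t_max - t_min = 4.33 - 0.46 = 3.870
L(2,3) = 191, L_eff = 1 - 191/255 = 0.250980 (inverted)
t(2,3) = 4.33 - 3.870·0.250980 = 3.359
Σt over all 5·7 pixels = 31919/340 ≈ 93.8794118
V = pitch²·Σt = 1.34²·31919/340 = 168.570

t(2,3)=3.359 V=168.570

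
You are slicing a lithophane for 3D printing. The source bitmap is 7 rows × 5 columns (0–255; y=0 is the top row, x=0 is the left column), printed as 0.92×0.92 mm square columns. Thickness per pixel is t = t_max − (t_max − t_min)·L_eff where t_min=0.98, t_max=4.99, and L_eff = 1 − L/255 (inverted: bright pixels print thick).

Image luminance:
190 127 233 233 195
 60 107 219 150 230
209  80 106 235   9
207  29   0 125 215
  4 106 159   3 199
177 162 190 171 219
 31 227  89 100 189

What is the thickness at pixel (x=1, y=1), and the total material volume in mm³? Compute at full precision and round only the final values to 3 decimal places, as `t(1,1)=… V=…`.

t(1,1)=2.663 V=95.382

span = t_max - t_min = 4.99 - 0.98 = 4.010
L(1,1) = 107, L_eff = 1 - 107/255 = 0.580392 (inverted)
t(1,1) = 4.99 - 4.010·0.580392 = 2.663
Σt over all 7·5 pixels = 574727/5100 ≈ 112.6915686
V = pitch²·Σt = 0.92²·574727/5100 = 95.382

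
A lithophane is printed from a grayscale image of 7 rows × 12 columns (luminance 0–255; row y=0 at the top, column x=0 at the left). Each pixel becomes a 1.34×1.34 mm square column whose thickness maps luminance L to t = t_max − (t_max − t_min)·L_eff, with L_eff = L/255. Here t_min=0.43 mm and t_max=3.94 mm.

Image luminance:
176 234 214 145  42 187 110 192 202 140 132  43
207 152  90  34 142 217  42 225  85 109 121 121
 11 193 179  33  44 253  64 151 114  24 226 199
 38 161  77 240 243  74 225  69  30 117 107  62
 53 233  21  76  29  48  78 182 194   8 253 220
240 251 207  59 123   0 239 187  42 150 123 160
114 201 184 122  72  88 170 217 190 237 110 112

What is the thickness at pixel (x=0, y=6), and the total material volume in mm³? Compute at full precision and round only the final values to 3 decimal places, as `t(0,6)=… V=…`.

t(0,6)=2.371 V=315.254

span = t_max - t_min = 3.94 - 0.43 = 3.510
L(0,6) = 114, L_eff = 114/255 = 0.447059
t(0,6) = 3.94 - 3.510·0.447059 = 2.371
Σt over all 7·12 pixels = 1492347/8500 ≈ 175.5702353
V = pitch²·Σt = 1.34²·1492347/8500 = 315.254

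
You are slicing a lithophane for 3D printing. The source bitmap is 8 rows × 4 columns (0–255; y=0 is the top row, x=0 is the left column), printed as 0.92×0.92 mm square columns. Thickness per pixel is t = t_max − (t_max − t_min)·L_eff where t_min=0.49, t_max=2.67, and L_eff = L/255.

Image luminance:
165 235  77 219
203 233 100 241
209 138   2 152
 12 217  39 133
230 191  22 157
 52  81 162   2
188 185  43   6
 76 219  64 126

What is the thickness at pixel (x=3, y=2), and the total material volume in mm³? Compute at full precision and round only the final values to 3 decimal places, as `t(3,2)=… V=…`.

t(3,2)=1.371 V=42.078

span = t_max - t_min = 2.67 - 0.49 = 2.180
L(3,2) = 152, L_eff = 152/255 = 0.596078
t(3,2) = 2.67 - 2.180·0.596078 = 1.371
Σt over all 8·4 pixels = 211283/4250 ≈ 49.7136471
V = pitch²·Σt = 0.92²·211283/4250 = 42.078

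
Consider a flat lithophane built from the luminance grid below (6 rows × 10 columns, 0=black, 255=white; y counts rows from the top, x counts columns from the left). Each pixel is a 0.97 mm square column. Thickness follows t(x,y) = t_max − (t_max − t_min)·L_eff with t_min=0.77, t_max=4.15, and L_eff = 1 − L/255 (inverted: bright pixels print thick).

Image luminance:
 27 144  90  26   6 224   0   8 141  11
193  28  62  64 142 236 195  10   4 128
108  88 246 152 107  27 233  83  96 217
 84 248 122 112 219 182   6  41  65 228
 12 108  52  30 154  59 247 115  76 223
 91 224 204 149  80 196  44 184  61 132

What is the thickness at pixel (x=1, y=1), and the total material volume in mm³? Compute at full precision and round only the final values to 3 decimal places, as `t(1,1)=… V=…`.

t(1,1)=1.141 V=128.825

span = t_max - t_min = 4.15 - 0.77 = 3.380
L(1,1) = 28, L_eff = 1 - 28/255 = 0.890196 (inverted)
t(1,1) = 4.15 - 3.380·0.890196 = 1.141
Σt over all 6·10 pixels = 872843/6375 ≈ 136.9165490
V = pitch²·Σt = 0.97²·872843/6375 = 128.825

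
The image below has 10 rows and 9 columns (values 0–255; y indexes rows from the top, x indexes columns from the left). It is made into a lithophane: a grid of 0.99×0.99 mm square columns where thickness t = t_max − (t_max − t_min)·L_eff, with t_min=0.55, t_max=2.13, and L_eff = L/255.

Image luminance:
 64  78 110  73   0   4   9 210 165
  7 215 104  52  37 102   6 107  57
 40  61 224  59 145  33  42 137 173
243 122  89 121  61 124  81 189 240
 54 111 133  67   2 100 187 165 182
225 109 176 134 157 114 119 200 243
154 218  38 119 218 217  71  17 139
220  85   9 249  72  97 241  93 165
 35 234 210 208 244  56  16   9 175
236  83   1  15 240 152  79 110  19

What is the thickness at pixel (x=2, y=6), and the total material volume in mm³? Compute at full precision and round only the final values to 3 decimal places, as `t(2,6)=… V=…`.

span = t_max - t_min = 2.13 - 0.55 = 1.580
L(2,6) = 38, L_eff = 38/255 = 0.149020
t(2,6) = 2.13 - 1.580·0.149020 = 1.895
Σt over all 10·9 pixels = 1606301/12750 ≈ 125.9843922
V = pitch²·Σt = 0.99²·1606301/12750 = 123.477

t(2,6)=1.895 V=123.477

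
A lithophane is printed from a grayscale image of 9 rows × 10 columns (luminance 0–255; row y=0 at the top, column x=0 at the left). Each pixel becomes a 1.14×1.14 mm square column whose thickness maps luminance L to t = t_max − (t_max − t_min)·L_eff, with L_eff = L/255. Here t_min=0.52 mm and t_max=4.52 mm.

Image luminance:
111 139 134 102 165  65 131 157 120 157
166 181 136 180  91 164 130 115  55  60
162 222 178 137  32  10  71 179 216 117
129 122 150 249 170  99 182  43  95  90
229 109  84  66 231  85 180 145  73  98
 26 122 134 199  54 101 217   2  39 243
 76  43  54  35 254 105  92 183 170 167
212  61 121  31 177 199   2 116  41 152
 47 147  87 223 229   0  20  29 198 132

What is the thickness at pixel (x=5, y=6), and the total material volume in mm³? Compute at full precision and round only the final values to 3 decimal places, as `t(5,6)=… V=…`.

t(5,6)=2.873 V=303.373

span = t_max - t_min = 4.52 - 0.52 = 4.000
L(5,6) = 105, L_eff = 105/255 = 0.411765
t(5,6) = 4.52 - 4.000·0.411765 = 2.873
Σt over all 9·10 pixels = 19842/85 ≈ 233.4352941
V = pitch²·Σt = 1.14²·19842/85 = 303.373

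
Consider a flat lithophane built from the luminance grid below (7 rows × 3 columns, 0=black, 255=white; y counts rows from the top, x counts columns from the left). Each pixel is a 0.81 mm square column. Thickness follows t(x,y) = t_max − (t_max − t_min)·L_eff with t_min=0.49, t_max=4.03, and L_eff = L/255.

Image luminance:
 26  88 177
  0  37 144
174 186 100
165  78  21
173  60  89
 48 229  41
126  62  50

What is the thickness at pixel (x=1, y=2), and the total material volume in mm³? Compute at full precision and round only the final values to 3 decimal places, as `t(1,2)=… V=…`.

span = t_max - t_min = 4.03 - 0.49 = 3.540
L(1,2) = 186, L_eff = 186/255 = 0.729412
t(1,2) = 4.03 - 3.540·0.729412 = 1.448
Σt over all 7·3 pixels = 55.838
V = pitch²·Σt = 0.81²·55.838 = 36.635

t(1,2)=1.448 V=36.635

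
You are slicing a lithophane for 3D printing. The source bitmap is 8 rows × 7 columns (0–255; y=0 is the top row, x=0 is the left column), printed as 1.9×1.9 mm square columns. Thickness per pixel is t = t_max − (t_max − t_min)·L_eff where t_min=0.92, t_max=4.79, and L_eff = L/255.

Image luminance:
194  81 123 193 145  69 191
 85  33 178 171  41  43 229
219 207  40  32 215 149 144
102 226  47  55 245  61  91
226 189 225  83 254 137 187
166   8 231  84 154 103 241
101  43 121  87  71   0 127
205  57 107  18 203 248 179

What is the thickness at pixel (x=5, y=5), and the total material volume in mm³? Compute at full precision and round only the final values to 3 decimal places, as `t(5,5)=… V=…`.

span = t_max - t_min = 4.79 - 0.92 = 3.870
L(5,5) = 103, L_eff = 103/255 = 0.403922
t(5,5) = 4.79 - 3.870·0.403922 = 3.227
Σt over all 8·7 pixels = 329296/2125 ≈ 154.9628235
V = pitch²·Σt = 1.9²·329296/2125 = 559.416

t(5,5)=3.227 V=559.416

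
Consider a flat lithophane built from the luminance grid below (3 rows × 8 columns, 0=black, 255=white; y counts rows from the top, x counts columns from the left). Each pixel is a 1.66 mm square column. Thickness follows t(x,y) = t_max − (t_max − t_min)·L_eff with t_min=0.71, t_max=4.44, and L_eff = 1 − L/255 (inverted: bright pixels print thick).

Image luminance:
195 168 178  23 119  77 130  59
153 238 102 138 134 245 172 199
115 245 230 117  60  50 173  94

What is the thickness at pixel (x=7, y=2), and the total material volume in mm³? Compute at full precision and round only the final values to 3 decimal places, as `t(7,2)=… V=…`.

span = t_max - t_min = 4.44 - 0.71 = 3.730
L(7,2) = 94, L_eff = 1 - 94/255 = 0.631373 (inverted)
t(7,2) = 4.44 - 3.730·0.631373 = 2.085
Σt over all 3·8 pixels = 284657/4250 ≈ 66.9781176
V = pitch²·Σt = 1.66²·284657/4250 = 184.565

t(7,2)=2.085 V=184.565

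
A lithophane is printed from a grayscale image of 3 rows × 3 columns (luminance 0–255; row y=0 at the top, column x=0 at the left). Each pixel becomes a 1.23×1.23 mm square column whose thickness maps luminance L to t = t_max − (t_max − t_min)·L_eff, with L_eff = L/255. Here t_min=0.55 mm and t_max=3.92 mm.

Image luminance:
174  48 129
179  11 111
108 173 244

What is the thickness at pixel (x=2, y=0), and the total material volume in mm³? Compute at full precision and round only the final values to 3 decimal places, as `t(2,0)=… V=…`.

span = t_max - t_min = 3.92 - 0.55 = 3.370
L(2,0) = 129, L_eff = 129/255 = 0.505882
t(2,0) = 3.92 - 3.370·0.505882 = 2.215
Σt over all 3·3 pixels = 502991/25500 ≈ 19.7251373
V = pitch²·Σt = 1.23²·502991/25500 = 29.842

t(2,0)=2.215 V=29.842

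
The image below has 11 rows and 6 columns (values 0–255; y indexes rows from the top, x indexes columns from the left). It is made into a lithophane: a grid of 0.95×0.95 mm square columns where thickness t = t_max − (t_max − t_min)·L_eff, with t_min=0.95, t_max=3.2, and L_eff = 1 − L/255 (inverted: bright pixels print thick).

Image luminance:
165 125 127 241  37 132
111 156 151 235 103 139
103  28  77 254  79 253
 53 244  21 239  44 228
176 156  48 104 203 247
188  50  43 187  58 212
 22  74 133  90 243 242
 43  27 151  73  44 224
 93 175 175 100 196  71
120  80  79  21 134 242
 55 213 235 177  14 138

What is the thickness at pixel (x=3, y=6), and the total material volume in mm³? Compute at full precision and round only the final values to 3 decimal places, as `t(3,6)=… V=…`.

t(3,6)=1.744 V=125.875

span = t_max - t_min = 3.2 - 0.95 = 2.250
L(3,6) = 90, L_eff = 1 - 90/255 = 0.647059 (inverted)
t(3,6) = 3.2 - 2.250·0.647059 = 1.744
Σt over all 11·6 pixels = 47421/340 ≈ 139.4735294
V = pitch²·Σt = 0.95²·47421/340 = 125.875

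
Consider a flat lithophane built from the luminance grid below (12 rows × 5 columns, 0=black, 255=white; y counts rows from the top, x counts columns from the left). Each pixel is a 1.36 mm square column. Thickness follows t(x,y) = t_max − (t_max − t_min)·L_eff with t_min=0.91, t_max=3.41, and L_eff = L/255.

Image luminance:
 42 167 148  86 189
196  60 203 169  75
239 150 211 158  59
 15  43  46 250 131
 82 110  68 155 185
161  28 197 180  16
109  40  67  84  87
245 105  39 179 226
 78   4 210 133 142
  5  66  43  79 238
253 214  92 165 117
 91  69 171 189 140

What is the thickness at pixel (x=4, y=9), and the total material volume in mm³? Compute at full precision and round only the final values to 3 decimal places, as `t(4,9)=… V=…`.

t(4,9)=1.077 V=242.446

span = t_max - t_min = 3.41 - 0.91 = 2.500
L(4,9) = 238, L_eff = 238/255 = 0.933333
t(4,9) = 3.41 - 2.500·0.933333 = 1.077
Σt over all 12·5 pixels = 66851/510 ≈ 131.0803922
V = pitch²·Σt = 1.36²·66851/510 = 242.446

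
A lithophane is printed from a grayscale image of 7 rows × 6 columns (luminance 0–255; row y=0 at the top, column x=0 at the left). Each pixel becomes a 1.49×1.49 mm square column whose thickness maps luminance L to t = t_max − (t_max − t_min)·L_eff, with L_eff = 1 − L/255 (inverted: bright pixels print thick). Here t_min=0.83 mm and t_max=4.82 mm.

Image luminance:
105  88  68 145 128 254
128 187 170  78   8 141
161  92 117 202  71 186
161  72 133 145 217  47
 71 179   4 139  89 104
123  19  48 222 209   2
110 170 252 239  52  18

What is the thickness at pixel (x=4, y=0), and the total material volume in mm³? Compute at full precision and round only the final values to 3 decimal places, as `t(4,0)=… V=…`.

t(4,0)=2.833 V=256.433

span = t_max - t_min = 4.82 - 0.83 = 3.990
L(4,0) = 128, L_eff = 1 - 128/255 = 0.498039 (inverted)
t(4,0) = 4.82 - 3.990·0.498039 = 2.833
Σt over all 7·6 pixels = 245448/2125 ≈ 115.5049412
V = pitch²·Σt = 1.49²·245448/2125 = 256.433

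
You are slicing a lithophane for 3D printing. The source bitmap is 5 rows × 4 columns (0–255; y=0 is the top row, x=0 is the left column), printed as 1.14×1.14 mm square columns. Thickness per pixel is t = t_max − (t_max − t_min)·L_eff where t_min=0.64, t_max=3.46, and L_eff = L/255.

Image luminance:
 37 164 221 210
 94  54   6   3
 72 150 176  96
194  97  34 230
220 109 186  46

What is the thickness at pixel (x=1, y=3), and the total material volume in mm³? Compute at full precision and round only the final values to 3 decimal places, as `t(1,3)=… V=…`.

t(1,3)=2.387 V=55.454

span = t_max - t_min = 3.46 - 0.64 = 2.820
L(1,3) = 97, L_eff = 97/255 = 0.380392
t(1,3) = 3.46 - 2.820·0.380392 = 2.387
Σt over all 5·4 pixels = 181347/4250 ≈ 42.6698824
V = pitch²·Σt = 1.14²·181347/4250 = 55.454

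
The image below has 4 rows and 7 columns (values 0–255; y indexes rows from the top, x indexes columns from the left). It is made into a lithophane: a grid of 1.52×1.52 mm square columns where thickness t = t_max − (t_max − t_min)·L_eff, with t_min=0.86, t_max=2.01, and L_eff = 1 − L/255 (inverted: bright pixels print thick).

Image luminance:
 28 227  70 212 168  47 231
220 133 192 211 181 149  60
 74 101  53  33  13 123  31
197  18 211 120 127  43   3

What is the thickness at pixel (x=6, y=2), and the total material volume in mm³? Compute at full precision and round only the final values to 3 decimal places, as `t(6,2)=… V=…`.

span = t_max - t_min = 2.01 - 0.86 = 1.150
L(6,2) = 31, L_eff = 1 - 31/255 = 0.878431 (inverted)
t(6,2) = 2.01 - 1.150·0.878431 = 1.000
Σt over all 4·7 pixels = 16513/425 ≈ 38.8541176
V = pitch²·Σt = 1.52²·16513/425 = 89.769

t(6,2)=1.000 V=89.769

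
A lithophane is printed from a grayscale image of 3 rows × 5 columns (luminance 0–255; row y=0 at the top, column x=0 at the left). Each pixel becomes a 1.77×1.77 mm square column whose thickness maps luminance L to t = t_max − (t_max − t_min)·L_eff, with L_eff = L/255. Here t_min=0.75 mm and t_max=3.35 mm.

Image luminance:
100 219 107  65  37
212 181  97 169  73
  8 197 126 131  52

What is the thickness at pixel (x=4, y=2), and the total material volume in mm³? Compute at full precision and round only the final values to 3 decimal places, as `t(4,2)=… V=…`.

t(4,2)=2.820 V=100.761

span = t_max - t_min = 3.35 - 0.75 = 2.600
L(4,2) = 52, L_eff = 52/255 = 0.203922
t(4,2) = 3.35 - 2.600·0.203922 = 2.820
Σt over all 3·5 pixels = 164027/5100 ≈ 32.1621569
V = pitch²·Σt = 1.77²·164027/5100 = 100.761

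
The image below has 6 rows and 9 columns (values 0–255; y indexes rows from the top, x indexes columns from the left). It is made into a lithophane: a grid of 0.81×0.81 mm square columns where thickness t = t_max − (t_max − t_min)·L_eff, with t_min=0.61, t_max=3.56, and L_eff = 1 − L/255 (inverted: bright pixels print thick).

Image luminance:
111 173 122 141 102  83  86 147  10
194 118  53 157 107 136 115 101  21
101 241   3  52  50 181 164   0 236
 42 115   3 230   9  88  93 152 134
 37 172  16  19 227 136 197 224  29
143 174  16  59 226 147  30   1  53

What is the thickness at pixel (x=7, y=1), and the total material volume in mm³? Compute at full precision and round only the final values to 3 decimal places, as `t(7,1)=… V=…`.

t(7,1)=1.778 V=65.460

span = t_max - t_min = 3.56 - 0.61 = 2.950
L(7,1) = 101, L_eff = 1 - 101/255 = 0.603922 (inverted)
t(7,1) = 3.56 - 2.950·0.603922 = 1.778
Σt over all 6·9 pixels = 508837/5100 ≈ 99.7719608
V = pitch²·Σt = 0.81²·508837/5100 = 65.460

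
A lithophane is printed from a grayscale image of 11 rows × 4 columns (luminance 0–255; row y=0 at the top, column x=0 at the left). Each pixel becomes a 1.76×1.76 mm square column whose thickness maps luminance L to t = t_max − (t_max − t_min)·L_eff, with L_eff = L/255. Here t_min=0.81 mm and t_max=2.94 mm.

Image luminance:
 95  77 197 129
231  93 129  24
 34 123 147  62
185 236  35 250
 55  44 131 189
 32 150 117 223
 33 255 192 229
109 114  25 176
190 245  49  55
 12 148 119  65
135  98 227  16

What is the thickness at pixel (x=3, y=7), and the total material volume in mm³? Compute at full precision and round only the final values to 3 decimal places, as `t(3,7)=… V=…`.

span = t_max - t_min = 2.94 - 0.81 = 2.130
L(3,7) = 176, L_eff = 176/255 = 0.690196
t(3,7) = 2.94 - 2.130·0.690196 = 1.470
Σt over all 11·4 pixels = 35524/425 ≈ 83.5858824
V = pitch²·Σt = 1.76²·35524/425 = 258.916

t(3,7)=1.470 V=258.916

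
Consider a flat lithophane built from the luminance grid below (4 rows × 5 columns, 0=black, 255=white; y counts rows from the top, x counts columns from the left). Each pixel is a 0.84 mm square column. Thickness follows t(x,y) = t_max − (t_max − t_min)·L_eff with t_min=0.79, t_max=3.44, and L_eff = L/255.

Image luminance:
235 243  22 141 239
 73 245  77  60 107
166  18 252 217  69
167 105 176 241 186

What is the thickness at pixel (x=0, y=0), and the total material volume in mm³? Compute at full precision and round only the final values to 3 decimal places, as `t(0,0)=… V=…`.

span = t_max - t_min = 3.44 - 0.79 = 2.650
L(0,0) = 235, L_eff = 235/255 = 0.921569
t(0,0) = 3.44 - 2.650·0.921569 = 0.998
Σt over all 4·5 pixels = 63271/1700 ≈ 37.2182353
V = pitch²·Σt = 0.84²·63271/1700 = 26.261

t(0,0)=0.998 V=26.261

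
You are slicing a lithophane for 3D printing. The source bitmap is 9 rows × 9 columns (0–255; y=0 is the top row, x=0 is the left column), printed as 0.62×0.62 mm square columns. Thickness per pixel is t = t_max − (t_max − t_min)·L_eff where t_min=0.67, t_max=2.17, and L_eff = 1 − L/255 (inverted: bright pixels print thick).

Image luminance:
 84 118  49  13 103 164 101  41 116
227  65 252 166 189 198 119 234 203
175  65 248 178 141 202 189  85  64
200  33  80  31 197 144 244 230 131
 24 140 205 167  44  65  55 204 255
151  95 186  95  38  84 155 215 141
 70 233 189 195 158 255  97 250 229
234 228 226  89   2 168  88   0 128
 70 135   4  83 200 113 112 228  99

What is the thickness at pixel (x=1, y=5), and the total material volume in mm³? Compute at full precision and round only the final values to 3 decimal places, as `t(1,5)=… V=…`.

t(1,5)=1.229 V=46.370

span = t_max - t_min = 2.17 - 0.67 = 1.500
L(1,5) = 95, L_eff = 1 - 95/255 = 0.627451 (inverted)
t(1,5) = 2.17 - 1.500·0.627451 = 1.229
Σt over all 9·9 pixels = 205069/1700 ≈ 120.6288235
V = pitch²·Σt = 0.62²·205069/1700 = 46.370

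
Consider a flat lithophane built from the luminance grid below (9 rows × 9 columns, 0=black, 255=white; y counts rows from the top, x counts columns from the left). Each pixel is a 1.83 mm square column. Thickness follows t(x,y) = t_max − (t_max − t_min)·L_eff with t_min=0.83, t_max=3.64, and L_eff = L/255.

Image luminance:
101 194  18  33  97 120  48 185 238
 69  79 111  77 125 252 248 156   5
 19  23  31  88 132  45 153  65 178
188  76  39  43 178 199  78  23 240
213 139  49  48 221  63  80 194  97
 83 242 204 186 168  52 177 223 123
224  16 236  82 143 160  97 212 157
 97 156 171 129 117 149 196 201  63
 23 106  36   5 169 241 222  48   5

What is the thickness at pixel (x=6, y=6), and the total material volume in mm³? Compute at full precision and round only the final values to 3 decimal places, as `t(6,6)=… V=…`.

span = t_max - t_min = 3.64 - 0.83 = 2.810
L(6,6) = 97, L_eff = 97/255 = 0.380392
t(6,6) = 3.64 - 2.810·0.380392 = 2.571
Σt over all 9·9 pixels = 4714883/25500 ≈ 184.8973725
V = pitch²·Σt = 1.83²·4714883/25500 = 619.203

t(6,6)=2.571 V=619.203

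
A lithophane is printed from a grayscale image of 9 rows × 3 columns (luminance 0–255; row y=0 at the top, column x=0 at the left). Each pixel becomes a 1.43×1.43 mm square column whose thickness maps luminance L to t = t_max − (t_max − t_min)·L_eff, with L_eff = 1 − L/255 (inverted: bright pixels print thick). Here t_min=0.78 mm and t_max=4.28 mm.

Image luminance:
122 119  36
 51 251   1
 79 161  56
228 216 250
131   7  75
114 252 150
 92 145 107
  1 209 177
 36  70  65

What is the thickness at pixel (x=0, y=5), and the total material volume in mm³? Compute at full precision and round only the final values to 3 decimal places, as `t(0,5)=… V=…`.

t(0,5)=2.345 V=132.909

span = t_max - t_min = 4.28 - 0.78 = 3.500
L(0,5) = 114, L_eff = 1 - 114/255 = 0.552941 (inverted)
t(0,5) = 4.28 - 3.500·0.552941 = 2.345
Σt over all 9·3 pixels = 27623/425 ≈ 64.9952941
V = pitch²·Σt = 1.43²·27623/425 = 132.909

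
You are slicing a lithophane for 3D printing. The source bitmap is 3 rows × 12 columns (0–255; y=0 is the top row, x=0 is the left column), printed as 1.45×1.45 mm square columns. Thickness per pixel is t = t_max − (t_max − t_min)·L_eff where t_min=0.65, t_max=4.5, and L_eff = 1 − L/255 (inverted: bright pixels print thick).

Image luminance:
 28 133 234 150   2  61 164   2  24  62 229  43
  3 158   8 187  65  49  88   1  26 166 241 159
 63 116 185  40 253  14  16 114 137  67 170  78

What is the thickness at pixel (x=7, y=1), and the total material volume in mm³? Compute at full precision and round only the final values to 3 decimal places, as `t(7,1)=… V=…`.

span = t_max - t_min = 4.5 - 0.65 = 3.850
L(7,1) = 1, L_eff = 1 - 1/255 = 0.996078 (inverted)
t(7,1) = 4.5 - 3.850·0.996078 = 0.665
Σt over all 3·12 pixels = 5759/75 ≈ 76.7866667
V = pitch²·Σt = 1.45²·5759/75 = 161.444

t(7,1)=0.665 V=161.444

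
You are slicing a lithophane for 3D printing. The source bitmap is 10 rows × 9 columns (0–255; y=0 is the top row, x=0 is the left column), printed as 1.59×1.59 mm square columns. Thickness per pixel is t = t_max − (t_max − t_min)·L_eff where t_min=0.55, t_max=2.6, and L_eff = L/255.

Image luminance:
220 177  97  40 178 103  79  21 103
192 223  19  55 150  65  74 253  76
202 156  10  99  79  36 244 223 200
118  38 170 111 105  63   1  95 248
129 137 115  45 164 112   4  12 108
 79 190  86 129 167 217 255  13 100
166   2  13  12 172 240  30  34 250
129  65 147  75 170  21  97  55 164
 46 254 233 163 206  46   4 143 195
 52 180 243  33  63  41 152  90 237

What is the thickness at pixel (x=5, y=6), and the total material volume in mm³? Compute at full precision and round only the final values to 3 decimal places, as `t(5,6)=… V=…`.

t(5,6)=0.671 V=375.979

span = t_max - t_min = 2.6 - 0.55 = 2.050
L(5,6) = 240, L_eff = 240/255 = 0.941176
t(5,6) = 2.6 - 2.050·0.941176 = 0.671
Σt over all 10·9 pixels = 148.72
V = pitch²·Σt = 1.59²·148.72 = 375.979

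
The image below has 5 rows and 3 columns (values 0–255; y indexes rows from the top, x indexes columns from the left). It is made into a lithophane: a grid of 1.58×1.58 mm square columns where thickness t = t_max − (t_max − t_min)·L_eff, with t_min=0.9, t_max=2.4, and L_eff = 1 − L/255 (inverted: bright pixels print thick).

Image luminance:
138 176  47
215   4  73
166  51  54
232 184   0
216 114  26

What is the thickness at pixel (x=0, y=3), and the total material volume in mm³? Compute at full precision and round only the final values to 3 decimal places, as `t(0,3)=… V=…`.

span = t_max - t_min = 2.4 - 0.9 = 1.500
L(0,3) = 232, L_eff = 1 - 232/255 = 0.090196 (inverted)
t(0,3) = 2.4 - 1.500·0.090196 = 2.265
Σt over all 5·3 pixels = 3991/170 ≈ 23.4764706
V = pitch²·Σt = 1.58²·3991/170 = 58.607

t(0,3)=2.265 V=58.607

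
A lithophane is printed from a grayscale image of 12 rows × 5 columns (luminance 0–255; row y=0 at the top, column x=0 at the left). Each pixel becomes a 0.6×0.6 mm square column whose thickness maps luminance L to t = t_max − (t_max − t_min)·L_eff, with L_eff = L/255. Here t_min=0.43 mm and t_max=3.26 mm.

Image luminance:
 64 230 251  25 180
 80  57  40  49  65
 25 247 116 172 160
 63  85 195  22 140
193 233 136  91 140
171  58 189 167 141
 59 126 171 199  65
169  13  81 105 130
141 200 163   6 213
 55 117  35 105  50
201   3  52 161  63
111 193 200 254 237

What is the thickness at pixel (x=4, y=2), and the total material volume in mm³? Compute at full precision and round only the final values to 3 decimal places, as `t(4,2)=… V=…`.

t(4,2)=1.484 V=40.599

span = t_max - t_min = 3.26 - 0.43 = 2.830
L(4,2) = 160, L_eff = 160/255 = 0.627451
t(4,2) = 3.26 - 2.830·0.627451 = 1.484
Σt over all 12·5 pixels = 169163/1500 ≈ 112.7753333
V = pitch²·Σt = 0.6²·169163/1500 = 40.599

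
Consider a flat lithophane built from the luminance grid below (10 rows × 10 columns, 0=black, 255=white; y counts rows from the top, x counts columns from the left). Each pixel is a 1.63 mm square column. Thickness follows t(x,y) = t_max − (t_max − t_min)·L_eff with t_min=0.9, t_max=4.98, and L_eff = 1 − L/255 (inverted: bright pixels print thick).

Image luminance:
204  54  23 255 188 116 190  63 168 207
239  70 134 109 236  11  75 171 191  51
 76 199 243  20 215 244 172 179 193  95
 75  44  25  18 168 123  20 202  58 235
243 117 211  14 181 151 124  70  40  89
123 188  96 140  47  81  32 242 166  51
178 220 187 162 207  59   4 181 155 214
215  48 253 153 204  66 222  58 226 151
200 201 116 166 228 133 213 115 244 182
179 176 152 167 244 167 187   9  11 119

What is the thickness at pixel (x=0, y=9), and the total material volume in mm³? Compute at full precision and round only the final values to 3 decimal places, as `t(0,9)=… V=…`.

span = t_max - t_min = 4.98 - 0.9 = 4.080
L(0,9) = 179, L_eff = 1 - 179/255 = 0.298039 (inverted)
t(0,9) = 4.98 - 4.080·0.298039 = 3.764
Σt over all 10·10 pixels = 316.192
V = pitch²·Σt = 1.63²·316.192 = 840.091

t(0,9)=3.764 V=840.091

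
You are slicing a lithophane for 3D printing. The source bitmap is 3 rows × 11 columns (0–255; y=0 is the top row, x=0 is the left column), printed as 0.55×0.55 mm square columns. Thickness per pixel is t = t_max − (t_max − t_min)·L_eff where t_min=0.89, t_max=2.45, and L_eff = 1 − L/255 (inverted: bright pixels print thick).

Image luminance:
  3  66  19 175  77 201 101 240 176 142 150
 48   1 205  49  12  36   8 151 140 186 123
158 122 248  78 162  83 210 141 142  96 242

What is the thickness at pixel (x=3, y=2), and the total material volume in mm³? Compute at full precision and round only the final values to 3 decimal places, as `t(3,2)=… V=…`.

span = t_max - t_min = 2.45 - 0.89 = 1.560
L(3,2) = 78, L_eff = 1 - 78/255 = 0.694118 (inverted)
t(3,2) = 2.45 - 1.560·0.694118 = 1.367
Σt over all 3·11 pixels = 457177/8500 ≈ 53.7855294
V = pitch²·Σt = 0.55²·457177/8500 = 16.270

t(3,2)=1.367 V=16.270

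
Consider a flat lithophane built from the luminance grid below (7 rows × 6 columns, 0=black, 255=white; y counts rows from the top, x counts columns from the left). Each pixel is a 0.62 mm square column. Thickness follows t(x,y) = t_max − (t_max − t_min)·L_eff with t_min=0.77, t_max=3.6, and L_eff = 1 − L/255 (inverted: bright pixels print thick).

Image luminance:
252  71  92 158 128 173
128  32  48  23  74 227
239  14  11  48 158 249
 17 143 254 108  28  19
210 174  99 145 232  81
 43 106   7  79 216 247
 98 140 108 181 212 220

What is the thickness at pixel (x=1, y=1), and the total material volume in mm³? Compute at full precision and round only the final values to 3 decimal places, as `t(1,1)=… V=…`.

span = t_max - t_min = 3.6 - 0.77 = 2.830
L(1,1) = 32, L_eff = 1 - 32/255 = 0.874510 (inverted)
t(1,1) = 3.6 - 2.830·0.874510 = 1.125
Σt over all 7·6 pixels = 387051/4250 ≈ 91.0708235
V = pitch²·Σt = 0.62²·387051/4250 = 35.008

t(1,1)=1.125 V=35.008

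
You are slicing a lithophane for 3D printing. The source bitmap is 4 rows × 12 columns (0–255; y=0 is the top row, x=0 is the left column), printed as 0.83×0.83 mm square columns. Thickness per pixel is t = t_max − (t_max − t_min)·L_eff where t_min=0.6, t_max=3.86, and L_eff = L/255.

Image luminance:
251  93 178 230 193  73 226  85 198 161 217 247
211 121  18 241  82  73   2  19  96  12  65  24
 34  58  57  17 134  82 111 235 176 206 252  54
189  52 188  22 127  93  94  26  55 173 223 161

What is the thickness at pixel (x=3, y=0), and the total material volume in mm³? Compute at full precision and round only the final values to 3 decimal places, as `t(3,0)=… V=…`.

span = t_max - t_min = 3.86 - 0.6 = 3.260
L(3,0) = 230, L_eff = 230/255 = 0.901961
t(3,0) = 3.86 - 3.260·0.901961 = 0.920
Σt over all 4·12 pixels = 278983/2550 ≈ 109.4050980
V = pitch²·Σt = 0.83²·278983/2550 = 75.369

t(3,0)=0.920 V=75.369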